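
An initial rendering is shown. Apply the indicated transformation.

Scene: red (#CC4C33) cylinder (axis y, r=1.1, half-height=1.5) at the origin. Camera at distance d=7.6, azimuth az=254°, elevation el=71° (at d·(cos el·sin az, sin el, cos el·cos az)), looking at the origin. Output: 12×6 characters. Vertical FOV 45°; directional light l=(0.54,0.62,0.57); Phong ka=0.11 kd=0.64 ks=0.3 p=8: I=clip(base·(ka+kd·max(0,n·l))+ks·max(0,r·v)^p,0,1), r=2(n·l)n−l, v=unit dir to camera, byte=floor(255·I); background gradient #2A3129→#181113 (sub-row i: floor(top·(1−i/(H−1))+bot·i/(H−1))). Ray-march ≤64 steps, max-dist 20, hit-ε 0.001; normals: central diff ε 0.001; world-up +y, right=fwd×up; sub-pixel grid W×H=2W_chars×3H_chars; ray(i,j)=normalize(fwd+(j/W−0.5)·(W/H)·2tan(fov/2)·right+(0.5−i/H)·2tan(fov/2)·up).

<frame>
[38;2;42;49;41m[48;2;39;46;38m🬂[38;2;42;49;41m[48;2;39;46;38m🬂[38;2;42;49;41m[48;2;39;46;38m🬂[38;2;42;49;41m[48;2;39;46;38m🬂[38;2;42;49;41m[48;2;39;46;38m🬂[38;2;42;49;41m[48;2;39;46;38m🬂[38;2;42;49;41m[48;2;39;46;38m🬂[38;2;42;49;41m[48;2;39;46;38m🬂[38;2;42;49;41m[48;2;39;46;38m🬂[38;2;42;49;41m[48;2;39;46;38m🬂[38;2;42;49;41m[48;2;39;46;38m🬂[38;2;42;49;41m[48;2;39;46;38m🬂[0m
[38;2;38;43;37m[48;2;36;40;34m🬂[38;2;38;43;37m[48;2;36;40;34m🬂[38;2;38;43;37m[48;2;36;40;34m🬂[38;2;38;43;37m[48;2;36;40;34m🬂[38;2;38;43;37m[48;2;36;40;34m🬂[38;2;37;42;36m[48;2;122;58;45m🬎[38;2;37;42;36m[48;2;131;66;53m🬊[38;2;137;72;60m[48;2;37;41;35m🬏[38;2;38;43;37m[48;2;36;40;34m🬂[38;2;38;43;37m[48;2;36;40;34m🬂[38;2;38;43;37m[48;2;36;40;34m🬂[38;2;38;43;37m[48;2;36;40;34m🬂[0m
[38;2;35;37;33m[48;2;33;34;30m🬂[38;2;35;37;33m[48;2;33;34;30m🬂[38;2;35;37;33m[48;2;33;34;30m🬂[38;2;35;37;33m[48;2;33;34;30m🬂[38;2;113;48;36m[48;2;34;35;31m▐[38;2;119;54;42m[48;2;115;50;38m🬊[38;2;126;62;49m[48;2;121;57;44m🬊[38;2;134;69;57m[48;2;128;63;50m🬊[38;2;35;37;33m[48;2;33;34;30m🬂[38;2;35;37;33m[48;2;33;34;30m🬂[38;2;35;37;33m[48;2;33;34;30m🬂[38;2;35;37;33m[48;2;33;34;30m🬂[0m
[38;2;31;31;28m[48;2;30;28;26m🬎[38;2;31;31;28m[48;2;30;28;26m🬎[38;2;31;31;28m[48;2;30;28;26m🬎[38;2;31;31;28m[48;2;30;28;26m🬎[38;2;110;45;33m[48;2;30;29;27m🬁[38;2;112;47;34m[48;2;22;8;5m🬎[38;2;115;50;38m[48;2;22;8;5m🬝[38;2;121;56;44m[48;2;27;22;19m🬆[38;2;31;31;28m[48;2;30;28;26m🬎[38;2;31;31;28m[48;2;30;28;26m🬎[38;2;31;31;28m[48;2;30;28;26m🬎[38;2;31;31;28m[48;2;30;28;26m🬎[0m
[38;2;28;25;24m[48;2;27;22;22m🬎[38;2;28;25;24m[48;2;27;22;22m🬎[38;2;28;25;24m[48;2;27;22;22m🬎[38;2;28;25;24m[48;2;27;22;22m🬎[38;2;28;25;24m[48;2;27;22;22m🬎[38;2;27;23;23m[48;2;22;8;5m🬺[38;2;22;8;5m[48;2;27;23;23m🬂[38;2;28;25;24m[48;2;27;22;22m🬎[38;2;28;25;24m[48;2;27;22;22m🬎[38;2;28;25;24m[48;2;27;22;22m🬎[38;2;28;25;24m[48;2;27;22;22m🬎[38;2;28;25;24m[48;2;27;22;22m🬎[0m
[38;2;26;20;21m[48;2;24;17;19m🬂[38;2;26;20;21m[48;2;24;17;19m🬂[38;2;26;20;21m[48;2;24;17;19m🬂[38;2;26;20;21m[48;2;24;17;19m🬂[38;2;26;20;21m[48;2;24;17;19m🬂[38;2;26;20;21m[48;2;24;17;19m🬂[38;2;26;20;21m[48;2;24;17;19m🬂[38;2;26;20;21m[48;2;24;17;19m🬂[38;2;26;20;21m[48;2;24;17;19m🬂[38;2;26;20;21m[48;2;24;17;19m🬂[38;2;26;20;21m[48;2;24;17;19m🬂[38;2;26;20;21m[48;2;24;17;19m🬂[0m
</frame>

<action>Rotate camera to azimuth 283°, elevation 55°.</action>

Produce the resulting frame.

<frame>
[38;2;42;49;41m[48;2;39;46;38m🬂[38;2;42;49;41m[48;2;39;46;38m🬂[38;2;42;49;41m[48;2;39;46;38m🬂[38;2;42;49;41m[48;2;39;46;38m🬂[38;2;42;49;41m[48;2;39;46;38m🬂[38;2;42;49;41m[48;2;39;46;38m🬂[38;2;42;49;41m[48;2;39;46;38m🬂[38;2;42;49;41m[48;2;39;46;38m🬂[38;2;42;49;41m[48;2;39;46;38m🬂[38;2;42;49;41m[48;2;39;46;38m🬂[38;2;42;49;41m[48;2;39;46;38m🬂[38;2;42;49;41m[48;2;39;46;38m🬂[0m
[38;2;38;43;37m[48;2;36;40;34m🬂[38;2;38;43;37m[48;2;36;40;34m🬂[38;2;38;43;37m[48;2;36;40;34m🬂[38;2;38;43;37m[48;2;36;40;34m🬂[38;2;37;41;35m[48;2;105;40;27m🬝[38;2;38;43;37m[48;2;105;41;28m🬂[38;2;38;43;37m[48;2;109;44;31m🬂[38;2;37;42;36m[48;2;113;48;36m🬊[38;2;38;43;37m[48;2;36;40;34m🬂[38;2;38;43;37m[48;2;36;40;34m🬂[38;2;38;43;37m[48;2;36;40;34m🬂[38;2;38;43;37m[48;2;36;40;34m🬂[0m
[38;2;35;37;33m[48;2;33;34;30m🬂[38;2;35;37;33m[48;2;33;34;30m🬂[38;2;35;37;33m[48;2;33;34;30m🬂[38;2;35;37;33m[48;2;33;34;30m🬂[38;2;105;40;27m[48;2;34;35;31m▐[38;2;106;41;28m[48;2;107;42;29m▌[38;2;109;44;31m[48;2;111;46;33m▌[38;2;114;49;36m[48;2;117;53;40m▌[38;2;35;37;33m[48;2;33;34;30m🬂[38;2;35;37;33m[48;2;33;34;30m🬂[38;2;35;37;33m[48;2;33;34;30m🬂[38;2;35;37;33m[48;2;33;34;30m🬂[0m
[38;2;31;31;28m[48;2;30;28;26m🬎[38;2;31;31;28m[48;2;30;28;26m🬎[38;2;31;31;28m[48;2;30;28;26m🬎[38;2;31;31;28m[48;2;30;28;26m🬎[38;2;30;29;27m[48;2;22;8;5m🬲[38;2;22;8;5m[48;2;108;43;30m🬺[38;2;110;46;33m[48;2;22;8;5m🬂[38;2;27;14;11m[48;2;73;26;18m🬲[38;2;31;31;28m[48;2;30;28;26m🬎[38;2;31;31;28m[48;2;30;28;26m🬎[38;2;31;31;28m[48;2;30;28;26m🬎[38;2;31;31;28m[48;2;30;28;26m🬎[0m
[38;2;28;25;24m[48;2;27;22;22m🬎[38;2;28;25;24m[48;2;27;22;22m🬎[38;2;28;25;24m[48;2;27;22;22m🬎[38;2;28;25;24m[48;2;27;22;22m🬎[38;2;28;25;24m[48;2;27;22;22m🬎[38;2;22;8;5m[48;2;27;22;22m🬊[38;2;22;8;5m[48;2;27;22;22m🬎[38;2;38;14;9m[48;2;27;23;23m🬀[38;2;28;25;24m[48;2;27;22;22m🬎[38;2;28;25;24m[48;2;27;22;22m🬎[38;2;28;25;24m[48;2;27;22;22m🬎[38;2;28;25;24m[48;2;27;22;22m🬎[0m
[38;2;26;20;21m[48;2;24;17;19m🬂[38;2;26;20;21m[48;2;24;17;19m🬂[38;2;26;20;21m[48;2;24;17;19m🬂[38;2;26;20;21m[48;2;24;17;19m🬂[38;2;26;20;21m[48;2;24;17;19m🬂[38;2;26;20;21m[48;2;24;17;19m🬂[38;2;26;20;21m[48;2;24;17;19m🬂[38;2;26;20;21m[48;2;24;17;19m🬂[38;2;26;20;21m[48;2;24;17;19m🬂[38;2;26;20;21m[48;2;24;17;19m🬂[38;2;26;20;21m[48;2;24;17;19m🬂[38;2;26;20;21m[48;2;24;17;19m🬂[0m
</frame>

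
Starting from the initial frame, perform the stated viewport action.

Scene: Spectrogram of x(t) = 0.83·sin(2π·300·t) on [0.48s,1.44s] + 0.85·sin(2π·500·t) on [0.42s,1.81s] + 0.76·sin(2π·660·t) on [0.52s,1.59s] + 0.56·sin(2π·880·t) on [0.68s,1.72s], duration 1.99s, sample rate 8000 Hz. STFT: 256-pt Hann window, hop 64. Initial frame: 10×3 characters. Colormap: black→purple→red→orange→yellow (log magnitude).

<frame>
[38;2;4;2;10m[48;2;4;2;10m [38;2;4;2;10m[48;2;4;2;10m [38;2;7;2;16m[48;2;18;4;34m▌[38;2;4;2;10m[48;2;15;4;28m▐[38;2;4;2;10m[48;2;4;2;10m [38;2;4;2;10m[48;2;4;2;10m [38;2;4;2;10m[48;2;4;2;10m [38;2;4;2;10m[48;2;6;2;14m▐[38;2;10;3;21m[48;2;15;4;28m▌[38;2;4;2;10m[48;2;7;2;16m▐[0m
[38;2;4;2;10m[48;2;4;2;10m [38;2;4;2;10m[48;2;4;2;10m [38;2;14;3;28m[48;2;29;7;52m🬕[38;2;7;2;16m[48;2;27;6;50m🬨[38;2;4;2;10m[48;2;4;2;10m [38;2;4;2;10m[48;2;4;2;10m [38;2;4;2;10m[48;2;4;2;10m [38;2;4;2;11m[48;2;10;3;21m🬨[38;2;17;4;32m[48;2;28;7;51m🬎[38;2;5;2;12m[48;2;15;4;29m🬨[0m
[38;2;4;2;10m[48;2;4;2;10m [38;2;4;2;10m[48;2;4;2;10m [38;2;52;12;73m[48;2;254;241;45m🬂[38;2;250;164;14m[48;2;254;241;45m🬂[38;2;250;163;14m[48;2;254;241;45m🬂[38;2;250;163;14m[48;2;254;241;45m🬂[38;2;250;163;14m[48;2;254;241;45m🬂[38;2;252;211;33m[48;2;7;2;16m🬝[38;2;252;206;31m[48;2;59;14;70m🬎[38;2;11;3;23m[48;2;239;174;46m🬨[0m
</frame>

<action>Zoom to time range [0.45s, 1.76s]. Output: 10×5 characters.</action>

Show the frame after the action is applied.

<frame>
[38;2;13;4;26m[48;2;17;4;31m▌[38;2;4;2;10m[48;2;14;4;26m▌[38;2;4;2;10m[48;2;4;2;10m [38;2;4;2;10m[48;2;4;2;10m [38;2;4;2;10m[48;2;4;2;10m [38;2;4;2;10m[48;2;4;2;10m [38;2;4;2;10m[48;2;4;2;10m [38;2;4;2;10m[48;2;6;2;13m▌[38;2;4;2;10m[48;2;9;3;19m▌[38;2;4;2;10m[48;2;14;4;26m▌[0m
[38;2;15;4;28m[48;2;19;4;35m▌[38;2;4;2;10m[48;2;15;4;29m▌[38;2;4;2;10m[48;2;4;2;10m [38;2;4;2;10m[48;2;4;2;10m [38;2;4;2;10m[48;2;4;2;10m [38;2;4;2;10m[48;2;4;2;10m [38;2;4;2;10m[48;2;4;2;10m [38;2;4;2;10m[48;2;6;2;14m▌[38;2;4;2;10m[48;2;10;3;21m▌[38;2;4;2;10m[48;2;16;4;29m▌[0m
[38;2;19;4;36m[48;2;25;6;45m🬕[38;2;4;2;10m[48;2;21;5;38m▌[38;2;4;2;10m[48;2;4;2;10m [38;2;4;2;10m[48;2;4;2;10m [38;2;4;2;10m[48;2;4;2;10m [38;2;4;2;10m[48;2;4;2;10m [38;2;4;2;10m[48;2;4;2;10m [38;2;4;2;10m[48;2;8;2;18m▌[38;2;4;2;10m[48;2;14;3;27m▌[38;2;4;2;10m[48;2;21;5;38m▌[0m
[38;2;33;7;59m[48;2;97;24;86m🬎[38;2;19;4;36m[48;2;252;206;32m🬝[38;2;4;2;10m[48;2;252;206;32m🬎[38;2;4;2;10m[48;2;252;206;32m🬎[38;2;4;2;10m[48;2;252;206;32m🬎[38;2;4;2;10m[48;2;252;206;32m🬎[38;2;4;2;10m[48;2;252;206;32m🬎[38;2;9;2;18m[48;2;252;206;32m🬎[38;2;15;4;29m[48;2;252;206;32m🬎[38;2;22;5;41m[48;2;252;206;32m🬎[0m
[38;2;254;243;47m[48;2;217;88;54m🬍[38;2;254;241;46m[48;2;201;54;77m🬎[38;2;254;241;46m[48;2;200;52;79m🬎[38;2;254;241;46m[48;2;200;52;79m🬎[38;2;254;241;46m[48;2;200;52;79m🬎[38;2;254;241;46m[48;2;200;52;79m🬎[38;2;254;241;46m[48;2;200;52;79m🬎[38;2;254;241;46m[48;2;217;86;55m🬎[38;2;254;241;46m[48;2;24;6;44m🬎[38;2;254;247;48m[48;2;40;10;40m🬋[0m
</frame>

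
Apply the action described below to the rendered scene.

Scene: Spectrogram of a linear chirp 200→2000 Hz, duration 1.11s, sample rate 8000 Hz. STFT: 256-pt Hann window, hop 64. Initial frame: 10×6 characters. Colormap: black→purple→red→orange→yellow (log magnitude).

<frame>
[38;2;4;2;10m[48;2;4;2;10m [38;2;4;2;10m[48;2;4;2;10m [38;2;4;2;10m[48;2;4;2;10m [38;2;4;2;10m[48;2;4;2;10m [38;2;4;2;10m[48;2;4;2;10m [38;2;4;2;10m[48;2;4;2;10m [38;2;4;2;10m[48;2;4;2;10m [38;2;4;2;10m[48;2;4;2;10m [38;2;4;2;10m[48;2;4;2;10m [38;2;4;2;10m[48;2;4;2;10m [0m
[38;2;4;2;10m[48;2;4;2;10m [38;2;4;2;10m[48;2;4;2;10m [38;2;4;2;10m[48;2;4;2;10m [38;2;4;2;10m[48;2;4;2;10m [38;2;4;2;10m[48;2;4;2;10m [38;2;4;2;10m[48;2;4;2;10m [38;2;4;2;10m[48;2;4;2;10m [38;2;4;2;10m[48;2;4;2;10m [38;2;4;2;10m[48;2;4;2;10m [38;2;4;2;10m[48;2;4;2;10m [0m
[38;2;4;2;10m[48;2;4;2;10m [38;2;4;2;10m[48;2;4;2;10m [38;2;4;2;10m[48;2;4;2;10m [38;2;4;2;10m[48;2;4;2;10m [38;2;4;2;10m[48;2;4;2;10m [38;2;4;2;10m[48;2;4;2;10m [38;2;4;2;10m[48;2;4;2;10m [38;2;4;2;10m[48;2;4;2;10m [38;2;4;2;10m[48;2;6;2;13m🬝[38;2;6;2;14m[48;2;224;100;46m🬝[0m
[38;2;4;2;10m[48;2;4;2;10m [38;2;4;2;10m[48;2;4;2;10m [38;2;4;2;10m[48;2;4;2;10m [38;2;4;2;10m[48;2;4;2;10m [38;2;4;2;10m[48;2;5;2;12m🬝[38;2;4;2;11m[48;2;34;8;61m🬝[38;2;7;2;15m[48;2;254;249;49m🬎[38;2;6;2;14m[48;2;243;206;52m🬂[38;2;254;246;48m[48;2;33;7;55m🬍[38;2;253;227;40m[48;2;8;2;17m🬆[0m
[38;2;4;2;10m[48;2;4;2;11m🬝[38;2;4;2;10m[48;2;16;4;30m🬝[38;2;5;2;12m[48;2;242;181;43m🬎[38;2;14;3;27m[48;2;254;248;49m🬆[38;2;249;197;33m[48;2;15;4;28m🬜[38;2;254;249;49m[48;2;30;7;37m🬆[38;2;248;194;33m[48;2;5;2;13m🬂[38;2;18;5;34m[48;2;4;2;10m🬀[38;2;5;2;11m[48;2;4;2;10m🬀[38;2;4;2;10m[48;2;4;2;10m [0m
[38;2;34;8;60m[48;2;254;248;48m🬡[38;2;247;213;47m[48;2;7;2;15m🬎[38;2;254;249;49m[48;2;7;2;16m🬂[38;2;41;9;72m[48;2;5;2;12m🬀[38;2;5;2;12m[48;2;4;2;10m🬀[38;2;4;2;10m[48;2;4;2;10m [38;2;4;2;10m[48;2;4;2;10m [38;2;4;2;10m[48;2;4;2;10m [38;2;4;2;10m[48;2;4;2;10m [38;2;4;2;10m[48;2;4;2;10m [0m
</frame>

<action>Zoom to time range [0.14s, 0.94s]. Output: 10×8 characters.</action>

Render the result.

<frame>
[38;2;4;2;10m[48;2;4;2;10m [38;2;4;2;10m[48;2;4;2;10m [38;2;4;2;10m[48;2;4;2;10m [38;2;4;2;10m[48;2;4;2;10m [38;2;4;2;10m[48;2;4;2;10m [38;2;4;2;10m[48;2;4;2;10m [38;2;4;2;10m[48;2;4;2;10m [38;2;4;2;10m[48;2;4;2;10m [38;2;4;2;10m[48;2;4;2;10m [38;2;4;2;10m[48;2;4;2;10m [0m
[38;2;4;2;10m[48;2;4;2;10m [38;2;4;2;10m[48;2;4;2;10m [38;2;4;2;10m[48;2;4;2;10m [38;2;4;2;10m[48;2;4;2;10m [38;2;4;2;10m[48;2;4;2;10m [38;2;4;2;10m[48;2;4;2;10m [38;2;4;2;10m[48;2;4;2;10m [38;2;4;2;10m[48;2;4;2;10m [38;2;4;2;10m[48;2;4;2;10m [38;2;4;2;10m[48;2;4;2;10m [0m
[38;2;4;2;10m[48;2;4;2;10m [38;2;4;2;10m[48;2;4;2;10m [38;2;4;2;10m[48;2;4;2;10m [38;2;4;2;10m[48;2;4;2;10m [38;2;4;2;10m[48;2;4;2;10m [38;2;4;2;10m[48;2;4;2;10m [38;2;4;2;10m[48;2;4;2;10m [38;2;4;2;10m[48;2;4;2;10m [38;2;4;2;10m[48;2;4;2;10m [38;2;4;2;10m[48;2;4;2;10m [0m
[38;2;4;2;10m[48;2;4;2;10m [38;2;4;2;10m[48;2;4;2;10m [38;2;4;2;10m[48;2;4;2;10m [38;2;4;2;10m[48;2;4;2;10m [38;2;4;2;10m[48;2;4;2;10m [38;2;4;2;10m[48;2;4;2;10m [38;2;4;2;10m[48;2;4;2;10m [38;2;4;2;10m[48;2;4;2;10m [38;2;4;2;10m[48;2;4;2;10m [38;2;4;2;10m[48;2;4;2;11m🬝[0m
[38;2;4;2;10m[48;2;4;2;10m [38;2;4;2;10m[48;2;4;2;10m [38;2;4;2;10m[48;2;4;2;10m [38;2;4;2;10m[48;2;4;2;10m [38;2;4;2;10m[48;2;4;2;10m [38;2;4;2;10m[48;2;4;2;11m🬝[38;2;4;2;10m[48;2;7;2;16m🬝[38;2;6;2;14m[48;2;108;27;86m🬝[38;2;7;2;16m[48;2;254;246;48m🬎[38;2;52;13;38m[48;2;254;249;49m🬆[0m
[38;2;4;2;10m[48;2;4;2;10m [38;2;4;2;10m[48;2;4;2;11m🬝[38;2;4;2;10m[48;2;7;2;15m🬝[38;2;6;2;14m[48;2;140;36;83m🬝[38;2;8;2;17m[48;2;254;249;49m🬎[38;2;43;11;39m[48;2;254;247;48m🬆[38;2;32;7;56m[48;2;252;210;33m🬟[38;2;254;246;48m[48;2;41;10;39m🬆[38;2;252;212;34m[48;2;8;2;17m🬂[38;2;32;7;57m[48;2;5;2;12m🬀[0m
[38;2;7;2;16m[48;2;254;247;48m🬎[38;2;54;14;38m[48;2;254;248;49m🬆[38;2;248;194;33m[48;2;32;7;57m🬜[38;2;254;249;49m[48;2;50;13;39m🬆[38;2;249;194;33m[48;2;7;2;16m🬂[38;2;30;7;54m[48;2;5;2;12m🬀[38;2;6;2;13m[48;2;4;2;10m🬀[38;2;4;2;10m[48;2;4;2;10m [38;2;4;2;10m[48;2;4;2;10m [38;2;4;2;10m[48;2;4;2;10m [0m
[38;2;252;209;33m[48;2;7;2;16m🬂[38;2;32;7;56m[48;2;5;2;12m🬀[38;2;6;2;13m[48;2;4;2;10m🬀[38;2;4;2;11m[48;2;4;2;10m🬀[38;2;4;2;10m[48;2;4;2;10m [38;2;4;2;10m[48;2;4;2;10m [38;2;4;2;10m[48;2;4;2;10m [38;2;4;2;10m[48;2;4;2;10m [38;2;4;2;10m[48;2;4;2;10m [38;2;4;2;10m[48;2;4;2;10m [0m
</frame>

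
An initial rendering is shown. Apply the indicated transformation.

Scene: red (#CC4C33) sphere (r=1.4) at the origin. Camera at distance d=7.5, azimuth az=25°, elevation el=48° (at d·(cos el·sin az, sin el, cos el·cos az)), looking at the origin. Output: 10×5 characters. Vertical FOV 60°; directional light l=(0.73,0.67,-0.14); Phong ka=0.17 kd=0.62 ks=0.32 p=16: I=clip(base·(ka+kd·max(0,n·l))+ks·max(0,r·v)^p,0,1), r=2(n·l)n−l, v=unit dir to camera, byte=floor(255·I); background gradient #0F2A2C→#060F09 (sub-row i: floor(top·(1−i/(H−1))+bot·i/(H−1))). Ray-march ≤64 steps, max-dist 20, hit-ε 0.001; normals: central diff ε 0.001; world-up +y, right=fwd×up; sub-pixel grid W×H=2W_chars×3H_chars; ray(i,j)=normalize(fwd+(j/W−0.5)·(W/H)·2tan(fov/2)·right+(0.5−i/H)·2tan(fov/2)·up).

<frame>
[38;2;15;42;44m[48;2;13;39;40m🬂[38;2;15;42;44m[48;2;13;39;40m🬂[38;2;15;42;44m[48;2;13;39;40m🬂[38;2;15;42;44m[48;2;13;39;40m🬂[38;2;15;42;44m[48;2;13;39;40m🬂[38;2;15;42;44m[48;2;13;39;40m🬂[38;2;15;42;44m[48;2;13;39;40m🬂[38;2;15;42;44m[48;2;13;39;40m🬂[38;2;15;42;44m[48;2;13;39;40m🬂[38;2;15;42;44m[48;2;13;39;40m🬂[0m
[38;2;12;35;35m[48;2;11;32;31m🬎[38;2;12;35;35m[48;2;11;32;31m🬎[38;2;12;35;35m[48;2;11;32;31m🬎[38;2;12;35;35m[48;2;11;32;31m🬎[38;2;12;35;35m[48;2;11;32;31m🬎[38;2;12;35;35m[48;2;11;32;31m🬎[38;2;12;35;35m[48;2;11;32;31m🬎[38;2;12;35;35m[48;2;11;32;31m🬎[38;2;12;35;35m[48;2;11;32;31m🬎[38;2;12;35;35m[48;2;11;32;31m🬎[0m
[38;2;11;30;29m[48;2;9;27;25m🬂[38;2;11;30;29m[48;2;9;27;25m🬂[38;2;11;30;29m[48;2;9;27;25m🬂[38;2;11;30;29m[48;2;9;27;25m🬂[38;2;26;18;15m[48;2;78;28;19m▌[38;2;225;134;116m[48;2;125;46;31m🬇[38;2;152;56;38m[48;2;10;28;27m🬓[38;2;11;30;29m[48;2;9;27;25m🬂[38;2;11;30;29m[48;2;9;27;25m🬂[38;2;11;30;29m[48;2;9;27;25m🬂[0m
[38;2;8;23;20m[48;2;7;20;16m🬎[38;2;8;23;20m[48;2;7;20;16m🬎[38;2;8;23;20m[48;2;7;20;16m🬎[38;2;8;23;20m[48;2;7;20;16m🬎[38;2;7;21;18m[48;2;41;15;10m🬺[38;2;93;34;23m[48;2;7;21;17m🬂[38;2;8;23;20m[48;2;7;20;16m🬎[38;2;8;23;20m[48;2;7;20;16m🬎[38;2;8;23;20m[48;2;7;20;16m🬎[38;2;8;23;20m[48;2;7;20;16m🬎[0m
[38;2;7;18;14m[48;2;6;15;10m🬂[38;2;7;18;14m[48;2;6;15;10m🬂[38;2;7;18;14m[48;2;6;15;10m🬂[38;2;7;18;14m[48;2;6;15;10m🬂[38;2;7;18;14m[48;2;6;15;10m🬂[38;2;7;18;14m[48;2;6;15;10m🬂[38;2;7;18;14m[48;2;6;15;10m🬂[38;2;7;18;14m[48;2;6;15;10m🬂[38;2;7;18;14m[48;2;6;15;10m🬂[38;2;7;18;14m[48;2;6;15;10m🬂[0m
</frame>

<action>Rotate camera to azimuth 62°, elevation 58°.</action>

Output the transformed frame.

<frame>
[38;2;15;42;44m[48;2;13;39;40m🬂[38;2;15;42;44m[48;2;13;39;40m🬂[38;2;15;42;44m[48;2;13;39;40m🬂[38;2;15;42;44m[48;2;13;39;40m🬂[38;2;15;42;44m[48;2;13;39;40m🬂[38;2;15;42;44m[48;2;13;39;40m🬂[38;2;15;42;44m[48;2;13;39;40m🬂[38;2;15;42;44m[48;2;13;39;40m🬂[38;2;15;42;44m[48;2;13;39;40m🬂[38;2;15;42;44m[48;2;13;39;40m🬂[0m
[38;2;12;35;35m[48;2;11;32;31m🬎[38;2;12;35;35m[48;2;11;32;31m🬎[38;2;12;35;35m[48;2;11;32;31m🬎[38;2;12;35;35m[48;2;11;32;31m🬎[38;2;12;35;35m[48;2;11;32;31m🬎[38;2;12;35;35m[48;2;11;32;31m🬎[38;2;12;35;35m[48;2;11;32;31m🬎[38;2;12;35;35m[48;2;11;32;31m🬎[38;2;12;35;35m[48;2;11;32;31m🬎[38;2;12;35;35m[48;2;11;32;31m🬎[0m
[38;2;11;30;29m[48;2;9;27;25m🬂[38;2;11;30;29m[48;2;9;27;25m🬂[38;2;11;30;29m[48;2;9;27;25m🬂[38;2;11;30;29m[48;2;9;27;25m🬂[38;2;36;26;22m[48;2;97;36;24m🬄[38;2;136;52;35m[48;2;171;73;54m🬕[38;2;151;56;37m[48;2;10;28;27m🬓[38;2;11;30;29m[48;2;9;27;25m🬂[38;2;11;30;29m[48;2;9;27;25m🬂[38;2;11;30;29m[48;2;9;27;25m🬂[0m
[38;2;8;23;20m[48;2;7;20;16m🬎[38;2;8;23;20m[48;2;7;20;16m🬎[38;2;8;23;20m[48;2;7;20;16m🬎[38;2;8;23;20m[48;2;7;20;16m🬎[38;2;108;40;27m[48;2;7;21;18m🬁[38;2;143;53;35m[48;2;7;21;17m🬂[38;2;8;23;20m[48;2;7;20;16m🬎[38;2;8;23;20m[48;2;7;20;16m🬎[38;2;8;23;20m[48;2;7;20;16m🬎[38;2;8;23;20m[48;2;7;20;16m🬎[0m
[38;2;7;18;14m[48;2;6;15;10m🬂[38;2;7;18;14m[48;2;6;15;10m🬂[38;2;7;18;14m[48;2;6;15;10m🬂[38;2;7;18;14m[48;2;6;15;10m🬂[38;2;7;18;14m[48;2;6;15;10m🬂[38;2;7;18;14m[48;2;6;15;10m🬂[38;2;7;18;14m[48;2;6;15;10m🬂[38;2;7;18;14m[48;2;6;15;10m🬂[38;2;7;18;14m[48;2;6;15;10m🬂[38;2;7;18;14m[48;2;6;15;10m🬂[0m
</frame>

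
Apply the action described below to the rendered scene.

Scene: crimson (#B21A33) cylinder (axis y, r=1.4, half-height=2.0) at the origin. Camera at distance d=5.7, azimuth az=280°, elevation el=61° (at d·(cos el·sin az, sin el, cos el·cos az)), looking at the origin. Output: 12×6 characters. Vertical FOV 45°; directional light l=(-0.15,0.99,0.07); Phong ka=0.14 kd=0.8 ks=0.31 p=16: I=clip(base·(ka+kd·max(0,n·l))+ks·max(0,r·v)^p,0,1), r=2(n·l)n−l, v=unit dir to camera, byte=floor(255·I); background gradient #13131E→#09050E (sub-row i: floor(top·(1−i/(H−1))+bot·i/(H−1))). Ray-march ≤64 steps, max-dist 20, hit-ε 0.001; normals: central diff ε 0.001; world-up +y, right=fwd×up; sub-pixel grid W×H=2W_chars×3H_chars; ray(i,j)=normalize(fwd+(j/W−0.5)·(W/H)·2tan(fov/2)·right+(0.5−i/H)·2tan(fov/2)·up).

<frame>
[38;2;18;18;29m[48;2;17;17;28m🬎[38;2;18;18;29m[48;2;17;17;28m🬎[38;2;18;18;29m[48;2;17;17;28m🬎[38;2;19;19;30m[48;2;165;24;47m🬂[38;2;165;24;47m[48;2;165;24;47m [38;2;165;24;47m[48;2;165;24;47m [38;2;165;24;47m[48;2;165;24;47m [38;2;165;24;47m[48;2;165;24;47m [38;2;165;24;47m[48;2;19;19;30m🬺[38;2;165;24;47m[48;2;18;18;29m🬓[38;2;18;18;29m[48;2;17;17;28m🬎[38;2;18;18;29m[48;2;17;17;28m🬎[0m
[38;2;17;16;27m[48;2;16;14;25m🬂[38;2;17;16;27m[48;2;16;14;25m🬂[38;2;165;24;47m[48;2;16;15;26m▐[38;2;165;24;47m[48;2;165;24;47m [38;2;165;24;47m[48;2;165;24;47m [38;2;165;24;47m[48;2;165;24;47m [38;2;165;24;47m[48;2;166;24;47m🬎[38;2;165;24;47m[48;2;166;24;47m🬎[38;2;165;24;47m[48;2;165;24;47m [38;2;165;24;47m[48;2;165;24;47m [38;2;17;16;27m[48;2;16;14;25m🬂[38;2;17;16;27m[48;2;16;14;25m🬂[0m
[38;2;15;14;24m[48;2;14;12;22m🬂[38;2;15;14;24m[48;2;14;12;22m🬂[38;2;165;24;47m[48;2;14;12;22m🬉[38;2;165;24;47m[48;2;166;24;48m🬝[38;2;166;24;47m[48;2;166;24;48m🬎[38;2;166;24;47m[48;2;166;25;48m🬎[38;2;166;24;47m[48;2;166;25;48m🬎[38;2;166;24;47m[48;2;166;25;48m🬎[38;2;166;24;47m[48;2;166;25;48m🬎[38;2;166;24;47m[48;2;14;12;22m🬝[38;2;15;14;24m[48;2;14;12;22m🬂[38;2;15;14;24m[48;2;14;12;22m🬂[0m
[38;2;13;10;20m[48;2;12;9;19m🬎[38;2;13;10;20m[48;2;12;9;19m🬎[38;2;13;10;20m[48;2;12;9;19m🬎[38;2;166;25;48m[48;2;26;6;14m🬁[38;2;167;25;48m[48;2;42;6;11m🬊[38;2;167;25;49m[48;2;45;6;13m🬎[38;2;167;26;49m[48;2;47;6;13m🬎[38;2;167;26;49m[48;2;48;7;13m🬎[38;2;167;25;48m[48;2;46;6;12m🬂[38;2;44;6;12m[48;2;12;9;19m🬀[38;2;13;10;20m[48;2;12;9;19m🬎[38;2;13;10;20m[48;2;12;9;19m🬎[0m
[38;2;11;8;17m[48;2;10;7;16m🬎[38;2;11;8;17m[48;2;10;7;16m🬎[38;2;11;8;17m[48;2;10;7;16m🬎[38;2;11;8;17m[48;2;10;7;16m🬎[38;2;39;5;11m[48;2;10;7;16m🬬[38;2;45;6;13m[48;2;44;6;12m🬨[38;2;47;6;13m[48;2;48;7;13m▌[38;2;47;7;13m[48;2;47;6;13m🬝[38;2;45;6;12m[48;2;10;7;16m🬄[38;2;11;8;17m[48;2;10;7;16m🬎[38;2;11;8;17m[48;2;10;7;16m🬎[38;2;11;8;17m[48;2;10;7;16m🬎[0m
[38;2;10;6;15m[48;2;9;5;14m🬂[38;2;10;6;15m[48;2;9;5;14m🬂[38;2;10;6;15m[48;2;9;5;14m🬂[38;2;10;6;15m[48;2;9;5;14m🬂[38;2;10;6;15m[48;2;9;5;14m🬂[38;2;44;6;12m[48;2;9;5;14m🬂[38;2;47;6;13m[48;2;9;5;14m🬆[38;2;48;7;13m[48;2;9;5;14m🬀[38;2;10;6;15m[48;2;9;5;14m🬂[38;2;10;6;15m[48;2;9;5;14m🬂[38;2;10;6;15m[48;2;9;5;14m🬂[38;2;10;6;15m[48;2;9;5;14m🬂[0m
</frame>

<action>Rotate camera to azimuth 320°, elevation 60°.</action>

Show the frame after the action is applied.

<frame>
[38;2;18;18;29m[48;2;17;17;28m🬎[38;2;18;18;29m[48;2;17;17;28m🬎[38;2;18;18;29m[48;2;165;24;47m🬝[38;2;19;19;30m[48;2;165;24;47m🬂[38;2;165;24;47m[48;2;165;24;47m [38;2;165;24;47m[48;2;165;24;47m [38;2;165;24;47m[48;2;165;24;47m [38;2;165;24;47m[48;2;165;24;47m [38;2;165;24;47m[48;2;19;19;30m🬺[38;2;165;24;47m[48;2;18;18;29m🬱[38;2;18;18;29m[48;2;17;17;28m🬎[38;2;18;18;29m[48;2;17;17;28m🬎[0m
[38;2;17;16;27m[48;2;16;14;25m🬂[38;2;17;16;27m[48;2;16;14;25m🬂[38;2;165;24;47m[48;2;16;15;26m▐[38;2;165;24;47m[48;2;165;24;47m [38;2;165;24;47m[48;2;165;24;47m [38;2;165;24;47m[48;2;165;24;47m [38;2;165;24;47m[48;2;165;24;47m [38;2;165;24;47m[48;2;165;24;47m [38;2;165;24;47m[48;2;165;24;47m [38;2;165;24;47m[48;2;165;24;47m [38;2;17;16;27m[48;2;16;14;25m🬂[38;2;17;16;27m[48;2;16;14;25m🬂[0m
[38;2;15;14;24m[48;2;14;12;22m🬂[38;2;15;14;24m[48;2;14;12;22m🬂[38;2;166;24;47m[48;2;14;12;22m🬉[38;2;166;24;47m[48;2;166;25;48m🬝[38;2;166;24;47m[48;2;166;25;48m🬎[38;2;166;24;47m[48;2;166;25;48m🬎[38;2;166;24;47m[48;2;166;25;48m🬎[38;2;166;24;47m[48;2;166;24;48m🬎[38;2;165;24;47m[48;2;166;24;48m🬬[38;2;165;24;47m[48;2;14;12;22m🬝[38;2;15;14;24m[48;2;14;12;22m🬂[38;2;15;14;24m[48;2;14;12;22m🬂[0m
[38;2;13;10;20m[48;2;12;9;19m🬎[38;2;13;10;20m[48;2;12;9;19m🬎[38;2;13;10;20m[48;2;12;9;19m🬎[38;2;167;25;48m[48;2;32;7;15m🬁[38;2;167;25;49m[48;2;48;7;13m🬂[38;2;167;26;49m[48;2;47;6;13m🬎[38;2;167;25;49m[48;2;45;6;12m🬎[38;2;167;25;48m[48;2;41;6;11m🬆[38;2;166;24;48m[48;2;35;4;10m🬂[38;2;30;4;8m[48;2;12;9;19m🬀[38;2;13;10;20m[48;2;12;9;19m🬎[38;2;13;10;20m[48;2;12;9;19m🬎[0m
[38;2;11;8;17m[48;2;10;7;16m🬎[38;2;11;8;17m[48;2;10;7;16m🬎[38;2;11;8;17m[48;2;10;7;16m🬎[38;2;11;8;17m[48;2;10;7;16m🬎[38;2;47;6;13m[48;2;10;7;16m🬬[38;2;48;7;13m[48;2;47;6;13m▌[38;2;46;6;13m[48;2;44;6;12m▌[38;2;41;5;11m[48;2;38;5;10m🬕[38;2;34;4;9m[48;2;10;7;16m🬄[38;2;11;8;17m[48;2;10;7;16m🬎[38;2;11;8;17m[48;2;10;7;16m🬎[38;2;11;8;17m[48;2;10;7;16m🬎[0m
[38;2;10;6;15m[48;2;9;5;14m🬂[38;2;10;6;15m[48;2;9;5;14m🬂[38;2;10;6;15m[48;2;9;5;14m🬂[38;2;10;6;15m[48;2;9;5;14m🬂[38;2;10;6;15m[48;2;9;5;14m🬂[38;2;47;6;13m[48;2;9;5;14m🬊[38;2;44;6;12m[48;2;9;5;14m🬎[38;2;40;5;11m[48;2;9;5;14m🬀[38;2;10;6;15m[48;2;9;5;14m🬂[38;2;10;6;15m[48;2;9;5;14m🬂[38;2;10;6;15m[48;2;9;5;14m🬂[38;2;10;6;15m[48;2;9;5;14m🬂[0m
</frame>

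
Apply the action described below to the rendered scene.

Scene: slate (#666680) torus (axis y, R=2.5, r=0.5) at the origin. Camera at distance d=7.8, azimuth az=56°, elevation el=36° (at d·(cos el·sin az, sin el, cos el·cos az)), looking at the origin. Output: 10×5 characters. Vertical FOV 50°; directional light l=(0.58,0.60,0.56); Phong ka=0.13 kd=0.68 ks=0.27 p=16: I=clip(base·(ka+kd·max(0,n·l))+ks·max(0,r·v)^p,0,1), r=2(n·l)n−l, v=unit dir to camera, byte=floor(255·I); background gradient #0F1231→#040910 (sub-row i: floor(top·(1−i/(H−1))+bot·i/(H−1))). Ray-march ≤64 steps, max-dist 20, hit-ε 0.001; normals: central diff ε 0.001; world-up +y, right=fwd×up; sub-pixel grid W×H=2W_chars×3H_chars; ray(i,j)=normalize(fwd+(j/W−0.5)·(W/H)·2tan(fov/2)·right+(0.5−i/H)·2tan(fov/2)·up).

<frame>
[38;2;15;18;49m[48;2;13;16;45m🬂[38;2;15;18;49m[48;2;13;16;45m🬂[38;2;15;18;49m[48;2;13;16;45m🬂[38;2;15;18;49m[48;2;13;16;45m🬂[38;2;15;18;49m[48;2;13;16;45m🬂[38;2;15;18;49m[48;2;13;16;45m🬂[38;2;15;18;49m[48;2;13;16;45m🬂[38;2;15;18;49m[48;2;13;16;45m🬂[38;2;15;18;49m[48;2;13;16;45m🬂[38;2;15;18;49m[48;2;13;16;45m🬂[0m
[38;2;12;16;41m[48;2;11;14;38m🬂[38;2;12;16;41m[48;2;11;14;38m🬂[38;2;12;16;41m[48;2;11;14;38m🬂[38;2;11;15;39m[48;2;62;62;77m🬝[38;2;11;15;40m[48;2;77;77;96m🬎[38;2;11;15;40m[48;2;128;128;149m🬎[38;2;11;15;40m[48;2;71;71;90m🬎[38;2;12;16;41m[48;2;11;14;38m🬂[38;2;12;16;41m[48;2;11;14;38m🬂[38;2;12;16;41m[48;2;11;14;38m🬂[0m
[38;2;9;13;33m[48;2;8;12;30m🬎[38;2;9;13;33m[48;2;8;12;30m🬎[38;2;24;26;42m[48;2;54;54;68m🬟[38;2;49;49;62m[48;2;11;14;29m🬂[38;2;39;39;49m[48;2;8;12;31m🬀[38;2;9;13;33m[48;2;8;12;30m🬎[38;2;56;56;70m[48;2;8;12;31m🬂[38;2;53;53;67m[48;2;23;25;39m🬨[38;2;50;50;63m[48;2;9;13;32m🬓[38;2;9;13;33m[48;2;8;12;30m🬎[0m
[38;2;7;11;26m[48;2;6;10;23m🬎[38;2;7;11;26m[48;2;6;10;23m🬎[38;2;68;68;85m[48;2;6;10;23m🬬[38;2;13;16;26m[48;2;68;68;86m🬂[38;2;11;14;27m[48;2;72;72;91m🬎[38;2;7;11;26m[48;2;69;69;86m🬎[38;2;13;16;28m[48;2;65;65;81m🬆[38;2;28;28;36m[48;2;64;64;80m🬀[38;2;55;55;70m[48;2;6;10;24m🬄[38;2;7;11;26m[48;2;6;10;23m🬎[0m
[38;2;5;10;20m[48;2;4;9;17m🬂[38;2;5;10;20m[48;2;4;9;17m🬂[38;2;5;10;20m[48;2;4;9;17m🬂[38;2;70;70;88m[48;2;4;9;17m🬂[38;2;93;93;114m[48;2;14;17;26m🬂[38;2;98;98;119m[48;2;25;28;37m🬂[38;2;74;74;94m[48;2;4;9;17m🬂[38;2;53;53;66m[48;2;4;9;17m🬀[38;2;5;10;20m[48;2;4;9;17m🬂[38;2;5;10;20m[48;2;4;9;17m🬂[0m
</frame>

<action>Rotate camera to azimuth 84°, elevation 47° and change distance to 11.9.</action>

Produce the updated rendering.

<frame>
[38;2;15;18;49m[48;2;13;16;45m🬂[38;2;15;18;49m[48;2;13;16;45m🬂[38;2;15;18;49m[48;2;13;16;45m🬂[38;2;15;18;49m[48;2;13;16;45m🬂[38;2;15;18;49m[48;2;13;16;45m🬂[38;2;15;18;49m[48;2;13;16;45m🬂[38;2;15;18;49m[48;2;13;16;45m🬂[38;2;15;18;49m[48;2;13;16;45m🬂[38;2;15;18;49m[48;2;13;16;45m🬂[38;2;15;18;49m[48;2;13;16;45m🬂[0m
[38;2;12;16;41m[48;2;11;14;38m🬂[38;2;12;16;41m[48;2;11;14;38m🬂[38;2;12;16;41m[48;2;11;14;38m🬂[38;2;12;16;41m[48;2;11;14;38m🬂[38;2;11;15;39m[48;2;57;57;71m🬝[38;2;11;15;40m[48;2;62;62;77m🬎[38;2;12;16;41m[48;2;11;14;38m🬂[38;2;12;16;41m[48;2;11;14;38m🬂[38;2;12;16;41m[48;2;11;14;38m🬂[38;2;12;16;41m[48;2;11;14;38m🬂[0m
[38;2;9;13;33m[48;2;8;12;30m🬎[38;2;9;13;33m[48;2;8;12;30m🬎[38;2;9;13;33m[48;2;8;12;30m🬎[38;2;16;18;31m[48;2;64;64;81m🬪[38;2;37;37;47m[48;2;11;14;30m🬀[38;2;50;50;62m[48;2;8;12;31m🬁[38;2;64;64;80m[48;2;8;12;31m🬨[38;2;24;24;31m[48;2;9;13;32m🬏[38;2;9;13;33m[48;2;8;12;30m🬎[38;2;9;13;33m[48;2;8;12;30m🬎[0m
[38;2;7;11;26m[48;2;6;10;23m🬎[38;2;7;11;26m[48;2;6;10;23m🬎[38;2;7;11;26m[48;2;6;10;23m🬎[38;2;71;71;90m[48;2;6;10;24m🬉[38;2;80;80;97m[48;2;8;11;22m🬩[38;2;7;12;27m[48;2;57;57;72m🬂[38;2;57;57;72m[48;2;17;19;30m🬅[38;2;7;11;26m[48;2;6;10;23m🬎[38;2;7;11;26m[48;2;6;10;23m🬎[38;2;7;11;26m[48;2;6;10;23m🬎[0m
[38;2;5;10;20m[48;2;4;9;17m🬂[38;2;5;10;20m[48;2;4;9;17m🬂[38;2;5;10;20m[48;2;4;9;17m🬂[38;2;5;10;20m[48;2;4;9;17m🬂[38;2;5;10;20m[48;2;4;9;17m🬂[38;2;5;10;20m[48;2;4;9;17m🬂[38;2;5;10;20m[48;2;4;9;17m🬂[38;2;5;10;20m[48;2;4;9;17m🬂[38;2;5;10;20m[48;2;4;9;17m🬂[38;2;5;10;20m[48;2;4;9;17m🬂[0m
</frame>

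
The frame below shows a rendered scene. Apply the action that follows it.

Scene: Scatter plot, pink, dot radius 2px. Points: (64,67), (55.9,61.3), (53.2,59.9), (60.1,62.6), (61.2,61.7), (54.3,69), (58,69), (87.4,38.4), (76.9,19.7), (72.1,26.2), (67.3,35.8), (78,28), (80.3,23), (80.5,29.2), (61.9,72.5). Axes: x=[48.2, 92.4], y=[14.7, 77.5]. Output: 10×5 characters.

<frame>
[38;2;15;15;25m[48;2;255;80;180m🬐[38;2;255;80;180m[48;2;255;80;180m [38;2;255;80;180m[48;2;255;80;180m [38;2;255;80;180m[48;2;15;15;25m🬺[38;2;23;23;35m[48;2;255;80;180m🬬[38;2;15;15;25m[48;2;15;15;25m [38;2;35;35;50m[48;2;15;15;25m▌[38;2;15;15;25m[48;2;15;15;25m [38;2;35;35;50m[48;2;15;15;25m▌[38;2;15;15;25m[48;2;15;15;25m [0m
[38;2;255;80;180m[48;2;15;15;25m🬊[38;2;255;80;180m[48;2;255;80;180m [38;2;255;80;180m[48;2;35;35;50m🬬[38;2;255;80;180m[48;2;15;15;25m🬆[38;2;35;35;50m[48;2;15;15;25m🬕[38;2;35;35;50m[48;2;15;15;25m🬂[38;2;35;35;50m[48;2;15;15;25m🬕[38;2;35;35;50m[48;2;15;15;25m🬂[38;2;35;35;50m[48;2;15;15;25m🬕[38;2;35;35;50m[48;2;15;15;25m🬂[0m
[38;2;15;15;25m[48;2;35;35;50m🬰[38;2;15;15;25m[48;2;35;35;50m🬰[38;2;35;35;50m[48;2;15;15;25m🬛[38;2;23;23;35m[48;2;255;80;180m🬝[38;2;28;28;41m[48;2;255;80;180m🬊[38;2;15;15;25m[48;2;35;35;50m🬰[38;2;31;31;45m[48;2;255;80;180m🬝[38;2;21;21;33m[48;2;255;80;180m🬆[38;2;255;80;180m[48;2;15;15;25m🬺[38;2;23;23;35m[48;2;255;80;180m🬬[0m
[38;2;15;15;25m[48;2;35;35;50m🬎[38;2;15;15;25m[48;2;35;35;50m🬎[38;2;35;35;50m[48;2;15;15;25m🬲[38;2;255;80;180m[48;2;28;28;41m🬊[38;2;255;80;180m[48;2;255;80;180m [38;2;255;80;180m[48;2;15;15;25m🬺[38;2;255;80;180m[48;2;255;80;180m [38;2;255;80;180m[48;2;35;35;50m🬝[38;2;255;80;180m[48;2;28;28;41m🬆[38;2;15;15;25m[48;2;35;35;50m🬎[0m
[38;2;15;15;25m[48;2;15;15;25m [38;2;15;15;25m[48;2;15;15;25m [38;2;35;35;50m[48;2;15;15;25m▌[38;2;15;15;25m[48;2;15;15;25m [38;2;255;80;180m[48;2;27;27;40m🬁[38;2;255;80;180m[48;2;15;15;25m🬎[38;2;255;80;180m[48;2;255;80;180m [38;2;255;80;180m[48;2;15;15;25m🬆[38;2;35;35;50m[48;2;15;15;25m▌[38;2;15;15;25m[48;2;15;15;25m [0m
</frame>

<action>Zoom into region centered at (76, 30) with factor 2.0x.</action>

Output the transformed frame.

<frame>
[38;2;15;15;25m[48;2;15;15;25m [38;2;15;15;25m[48;2;255;80;180m🬬[38;2;35;35;50m[48;2;15;15;25m▌[38;2;15;15;25m[48;2;15;15;25m [38;2;35;35;50m[48;2;15;15;25m▌[38;2;15;15;25m[48;2;15;15;25m [38;2;35;35;50m[48;2;15;15;25m▌[38;2;15;15;25m[48;2;15;15;25m [38;2;35;35;50m[48;2;15;15;25m▌[38;2;15;15;25m[48;2;255;80;180m🬆[0m
[38;2;255;80;180m[48;2;25;25;37m🬫[38;2;255;80;180m[48;2;255;80;180m [38;2;255;80;180m[48;2;27;27;40m🬃[38;2;35;35;50m[48;2;15;15;25m🬂[38;2;35;35;50m[48;2;15;15;25m🬕[38;2;23;23;35m[48;2;255;80;180m🬝[38;2;31;31;45m[48;2;255;80;180m🬝[38;2;35;35;50m[48;2;15;15;25m🬂[38;2;255;80;180m[48;2;27;27;40m🬁[38;2;255;80;180m[48;2;15;15;25m🬬[0m
[38;2;15;15;25m[48;2;35;35;50m🬰[38;2;255;80;180m[48;2;23;23;35m🬀[38;2;28;28;41m[48;2;255;80;180m🬆[38;2;255;80;180m[48;2;15;15;25m🬺[38;2;25;25;37m[48;2;255;80;180m🬥[38;2;255;80;180m[48;2;255;80;180m [38;2;255;80;180m[48;2;255;80;180m [38;2;255;80;180m[48;2;15;15;25m🬛[38;2;35;35;50m[48;2;15;15;25m🬛[38;2;15;15;25m[48;2;35;35;50m🬰[0m
[38;2;15;15;25m[48;2;35;35;50m🬎[38;2;15;15;25m[48;2;35;35;50m🬎[38;2;255;80;180m[48;2;31;31;45m🬁[38;2;255;80;180m[48;2;28;28;41m🬆[38;2;28;28;41m[48;2;255;80;180m🬆[38;2;255;80;180m[48;2;255;80;180m [38;2;255;80;180m[48;2;255;80;180m [38;2;255;80;180m[48;2;25;25;37m🬛[38;2;35;35;50m[48;2;15;15;25m🬲[38;2;15;15;25m[48;2;35;35;50m🬎[0m
[38;2;15;15;25m[48;2;15;15;25m [38;2;15;15;25m[48;2;15;15;25m [38;2;35;35;50m[48;2;15;15;25m▌[38;2;15;15;25m[48;2;15;15;25m [38;2;255;80;180m[48;2;27;27;40m🬁[38;2;255;80;180m[48;2;15;15;25m🬆[38;2;255;80;180m[48;2;27;27;40m🬁[38;2;15;15;25m[48;2;15;15;25m [38;2;35;35;50m[48;2;15;15;25m▌[38;2;15;15;25m[48;2;15;15;25m [0m
</frame>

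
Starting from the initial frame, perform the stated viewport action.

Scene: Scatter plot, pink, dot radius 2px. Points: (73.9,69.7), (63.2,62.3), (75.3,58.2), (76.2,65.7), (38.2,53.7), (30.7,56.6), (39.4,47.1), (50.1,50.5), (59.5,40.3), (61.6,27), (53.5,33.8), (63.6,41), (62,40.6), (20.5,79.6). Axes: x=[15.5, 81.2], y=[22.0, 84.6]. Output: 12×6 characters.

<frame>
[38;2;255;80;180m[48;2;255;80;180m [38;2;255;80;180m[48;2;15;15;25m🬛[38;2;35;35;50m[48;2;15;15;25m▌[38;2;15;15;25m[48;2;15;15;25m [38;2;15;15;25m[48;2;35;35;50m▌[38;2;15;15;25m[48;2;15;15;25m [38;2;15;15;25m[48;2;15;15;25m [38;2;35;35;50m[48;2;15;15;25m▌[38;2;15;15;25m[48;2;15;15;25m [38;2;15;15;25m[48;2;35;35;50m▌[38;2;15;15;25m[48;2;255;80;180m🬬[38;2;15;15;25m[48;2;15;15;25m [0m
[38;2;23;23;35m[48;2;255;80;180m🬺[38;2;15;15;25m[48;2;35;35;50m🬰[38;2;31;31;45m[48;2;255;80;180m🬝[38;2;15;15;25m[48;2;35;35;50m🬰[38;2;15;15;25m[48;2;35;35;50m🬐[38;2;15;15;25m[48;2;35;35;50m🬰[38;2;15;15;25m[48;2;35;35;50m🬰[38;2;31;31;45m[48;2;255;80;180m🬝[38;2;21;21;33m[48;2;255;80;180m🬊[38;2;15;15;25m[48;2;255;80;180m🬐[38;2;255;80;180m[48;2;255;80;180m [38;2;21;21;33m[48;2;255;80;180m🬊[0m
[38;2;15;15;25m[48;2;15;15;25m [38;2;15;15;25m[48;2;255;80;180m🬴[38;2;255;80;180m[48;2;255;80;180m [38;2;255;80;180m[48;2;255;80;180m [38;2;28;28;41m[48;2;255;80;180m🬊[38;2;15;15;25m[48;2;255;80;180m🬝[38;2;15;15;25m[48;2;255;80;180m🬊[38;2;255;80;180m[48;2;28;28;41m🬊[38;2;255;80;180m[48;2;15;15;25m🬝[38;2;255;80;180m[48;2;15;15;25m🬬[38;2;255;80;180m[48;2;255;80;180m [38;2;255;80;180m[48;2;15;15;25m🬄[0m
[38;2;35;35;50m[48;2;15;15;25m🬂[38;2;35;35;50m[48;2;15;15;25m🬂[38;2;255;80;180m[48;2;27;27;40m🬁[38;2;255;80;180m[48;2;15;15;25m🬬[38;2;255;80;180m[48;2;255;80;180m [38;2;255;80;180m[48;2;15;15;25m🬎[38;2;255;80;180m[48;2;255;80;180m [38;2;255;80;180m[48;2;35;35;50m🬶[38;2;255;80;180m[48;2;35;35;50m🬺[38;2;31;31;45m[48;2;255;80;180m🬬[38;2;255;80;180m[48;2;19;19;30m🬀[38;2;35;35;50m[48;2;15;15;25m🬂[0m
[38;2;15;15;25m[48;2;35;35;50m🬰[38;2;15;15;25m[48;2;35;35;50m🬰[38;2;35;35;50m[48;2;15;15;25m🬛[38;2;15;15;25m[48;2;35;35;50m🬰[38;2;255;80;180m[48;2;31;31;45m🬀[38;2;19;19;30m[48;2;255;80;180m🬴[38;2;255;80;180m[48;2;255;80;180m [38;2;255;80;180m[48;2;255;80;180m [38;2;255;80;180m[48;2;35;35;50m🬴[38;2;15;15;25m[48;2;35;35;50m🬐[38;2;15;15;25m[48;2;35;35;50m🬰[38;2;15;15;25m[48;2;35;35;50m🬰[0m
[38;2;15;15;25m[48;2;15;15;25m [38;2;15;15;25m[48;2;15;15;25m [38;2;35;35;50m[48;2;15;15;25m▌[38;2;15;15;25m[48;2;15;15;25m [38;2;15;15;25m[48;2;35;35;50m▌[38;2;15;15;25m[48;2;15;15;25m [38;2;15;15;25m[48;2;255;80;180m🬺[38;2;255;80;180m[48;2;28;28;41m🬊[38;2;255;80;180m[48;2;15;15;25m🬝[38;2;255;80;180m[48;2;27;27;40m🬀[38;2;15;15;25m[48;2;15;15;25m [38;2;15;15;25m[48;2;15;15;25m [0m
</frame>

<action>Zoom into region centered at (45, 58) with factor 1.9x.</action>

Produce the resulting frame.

<frame>
[38;2;15;15;25m[48;2;15;15;25m [38;2;15;15;25m[48;2;15;15;25m [38;2;35;35;50m[48;2;15;15;25m▌[38;2;15;15;25m[48;2;15;15;25m [38;2;15;15;25m[48;2;35;35;50m▌[38;2;15;15;25m[48;2;15;15;25m [38;2;15;15;25m[48;2;15;15;25m [38;2;35;35;50m[48;2;15;15;25m▌[38;2;15;15;25m[48;2;15;15;25m [38;2;15;15;25m[48;2;35;35;50m▌[38;2;15;15;25m[48;2;15;15;25m [38;2;15;15;25m[48;2;15;15;25m [0m
[38;2;15;15;25m[48;2;35;35;50m🬰[38;2;15;15;25m[48;2;35;35;50m🬰[38;2;35;35;50m[48;2;15;15;25m🬛[38;2;15;15;25m[48;2;35;35;50m🬰[38;2;15;15;25m[48;2;35;35;50m🬐[38;2;15;15;25m[48;2;35;35;50m🬰[38;2;15;15;25m[48;2;35;35;50m🬰[38;2;35;35;50m[48;2;15;15;25m🬛[38;2;15;15;25m[48;2;35;35;50m🬰[38;2;15;15;25m[48;2;35;35;50m🬐[38;2;15;15;25m[48;2;35;35;50m🬰[38;2;21;21;33m[48;2;255;80;180m🬆[0m
[38;2;15;15;25m[48;2;255;80;180m🬆[38;2;15;15;25m[48;2;255;80;180m🬬[38;2;35;35;50m[48;2;15;15;25m▌[38;2;15;15;25m[48;2;255;80;180m🬬[38;2;15;15;25m[48;2;35;35;50m▌[38;2;15;15;25m[48;2;15;15;25m [38;2;15;15;25m[48;2;15;15;25m [38;2;35;35;50m[48;2;15;15;25m▌[38;2;15;15;25m[48;2;15;15;25m [38;2;15;15;25m[48;2;35;35;50m▌[38;2;15;15;25m[48;2;255;80;180m🬺[38;2;255;80;180m[48;2;15;15;25m🬬[0m
[38;2;255;80;180m[48;2;15;15;25m🬬[38;2;255;80;180m[48;2;15;15;25m🬆[38;2;35;35;50m[48;2;255;80;180m🬐[38;2;255;80;180m[48;2;255;80;180m [38;2;255;80;180m[48;2;31;31;45m🬃[38;2;35;35;50m[48;2;15;15;25m🬂[38;2;23;23;35m[48;2;255;80;180m🬝[38;2;255;80;180m[48;2;28;28;41m🬱[38;2;35;35;50m[48;2;15;15;25m🬂[38;2;35;35;50m[48;2;15;15;25m🬨[38;2;35;35;50m[48;2;15;15;25m🬂[38;2;35;35;50m[48;2;15;15;25m🬂[0m
[38;2;15;15;25m[48;2;35;35;50m🬰[38;2;15;15;25m[48;2;35;35;50m🬰[38;2;31;31;45m[48;2;255;80;180m🬝[38;2;255;80;180m[48;2;255;80;180m [38;2;28;28;41m[48;2;255;80;180m🬊[38;2;15;15;25m[48;2;35;35;50m🬰[38;2;255;80;180m[48;2;21;21;33m🬊[38;2;255;80;180m[48;2;15;15;25m🬝[38;2;255;80;180m[48;2;23;23;35m🬀[38;2;15;15;25m[48;2;35;35;50m🬐[38;2;15;15;25m[48;2;35;35;50m🬰[38;2;15;15;25m[48;2;35;35;50m🬰[0m
[38;2;15;15;25m[48;2;15;15;25m [38;2;15;15;25m[48;2;15;15;25m [38;2;35;35;50m[48;2;15;15;25m▌[38;2;255;80;180m[48;2;15;15;25m🬊[38;2;255;80;180m[48;2;27;27;40m🬀[38;2;15;15;25m[48;2;15;15;25m [38;2;15;15;25m[48;2;15;15;25m [38;2;35;35;50m[48;2;15;15;25m▌[38;2;15;15;25m[48;2;15;15;25m [38;2;23;23;35m[48;2;255;80;180m🬝[38;2;15;15;25m[48;2;255;80;180m🬀[38;2;255;80;180m[48;2;255;80;180m [0m
</frame>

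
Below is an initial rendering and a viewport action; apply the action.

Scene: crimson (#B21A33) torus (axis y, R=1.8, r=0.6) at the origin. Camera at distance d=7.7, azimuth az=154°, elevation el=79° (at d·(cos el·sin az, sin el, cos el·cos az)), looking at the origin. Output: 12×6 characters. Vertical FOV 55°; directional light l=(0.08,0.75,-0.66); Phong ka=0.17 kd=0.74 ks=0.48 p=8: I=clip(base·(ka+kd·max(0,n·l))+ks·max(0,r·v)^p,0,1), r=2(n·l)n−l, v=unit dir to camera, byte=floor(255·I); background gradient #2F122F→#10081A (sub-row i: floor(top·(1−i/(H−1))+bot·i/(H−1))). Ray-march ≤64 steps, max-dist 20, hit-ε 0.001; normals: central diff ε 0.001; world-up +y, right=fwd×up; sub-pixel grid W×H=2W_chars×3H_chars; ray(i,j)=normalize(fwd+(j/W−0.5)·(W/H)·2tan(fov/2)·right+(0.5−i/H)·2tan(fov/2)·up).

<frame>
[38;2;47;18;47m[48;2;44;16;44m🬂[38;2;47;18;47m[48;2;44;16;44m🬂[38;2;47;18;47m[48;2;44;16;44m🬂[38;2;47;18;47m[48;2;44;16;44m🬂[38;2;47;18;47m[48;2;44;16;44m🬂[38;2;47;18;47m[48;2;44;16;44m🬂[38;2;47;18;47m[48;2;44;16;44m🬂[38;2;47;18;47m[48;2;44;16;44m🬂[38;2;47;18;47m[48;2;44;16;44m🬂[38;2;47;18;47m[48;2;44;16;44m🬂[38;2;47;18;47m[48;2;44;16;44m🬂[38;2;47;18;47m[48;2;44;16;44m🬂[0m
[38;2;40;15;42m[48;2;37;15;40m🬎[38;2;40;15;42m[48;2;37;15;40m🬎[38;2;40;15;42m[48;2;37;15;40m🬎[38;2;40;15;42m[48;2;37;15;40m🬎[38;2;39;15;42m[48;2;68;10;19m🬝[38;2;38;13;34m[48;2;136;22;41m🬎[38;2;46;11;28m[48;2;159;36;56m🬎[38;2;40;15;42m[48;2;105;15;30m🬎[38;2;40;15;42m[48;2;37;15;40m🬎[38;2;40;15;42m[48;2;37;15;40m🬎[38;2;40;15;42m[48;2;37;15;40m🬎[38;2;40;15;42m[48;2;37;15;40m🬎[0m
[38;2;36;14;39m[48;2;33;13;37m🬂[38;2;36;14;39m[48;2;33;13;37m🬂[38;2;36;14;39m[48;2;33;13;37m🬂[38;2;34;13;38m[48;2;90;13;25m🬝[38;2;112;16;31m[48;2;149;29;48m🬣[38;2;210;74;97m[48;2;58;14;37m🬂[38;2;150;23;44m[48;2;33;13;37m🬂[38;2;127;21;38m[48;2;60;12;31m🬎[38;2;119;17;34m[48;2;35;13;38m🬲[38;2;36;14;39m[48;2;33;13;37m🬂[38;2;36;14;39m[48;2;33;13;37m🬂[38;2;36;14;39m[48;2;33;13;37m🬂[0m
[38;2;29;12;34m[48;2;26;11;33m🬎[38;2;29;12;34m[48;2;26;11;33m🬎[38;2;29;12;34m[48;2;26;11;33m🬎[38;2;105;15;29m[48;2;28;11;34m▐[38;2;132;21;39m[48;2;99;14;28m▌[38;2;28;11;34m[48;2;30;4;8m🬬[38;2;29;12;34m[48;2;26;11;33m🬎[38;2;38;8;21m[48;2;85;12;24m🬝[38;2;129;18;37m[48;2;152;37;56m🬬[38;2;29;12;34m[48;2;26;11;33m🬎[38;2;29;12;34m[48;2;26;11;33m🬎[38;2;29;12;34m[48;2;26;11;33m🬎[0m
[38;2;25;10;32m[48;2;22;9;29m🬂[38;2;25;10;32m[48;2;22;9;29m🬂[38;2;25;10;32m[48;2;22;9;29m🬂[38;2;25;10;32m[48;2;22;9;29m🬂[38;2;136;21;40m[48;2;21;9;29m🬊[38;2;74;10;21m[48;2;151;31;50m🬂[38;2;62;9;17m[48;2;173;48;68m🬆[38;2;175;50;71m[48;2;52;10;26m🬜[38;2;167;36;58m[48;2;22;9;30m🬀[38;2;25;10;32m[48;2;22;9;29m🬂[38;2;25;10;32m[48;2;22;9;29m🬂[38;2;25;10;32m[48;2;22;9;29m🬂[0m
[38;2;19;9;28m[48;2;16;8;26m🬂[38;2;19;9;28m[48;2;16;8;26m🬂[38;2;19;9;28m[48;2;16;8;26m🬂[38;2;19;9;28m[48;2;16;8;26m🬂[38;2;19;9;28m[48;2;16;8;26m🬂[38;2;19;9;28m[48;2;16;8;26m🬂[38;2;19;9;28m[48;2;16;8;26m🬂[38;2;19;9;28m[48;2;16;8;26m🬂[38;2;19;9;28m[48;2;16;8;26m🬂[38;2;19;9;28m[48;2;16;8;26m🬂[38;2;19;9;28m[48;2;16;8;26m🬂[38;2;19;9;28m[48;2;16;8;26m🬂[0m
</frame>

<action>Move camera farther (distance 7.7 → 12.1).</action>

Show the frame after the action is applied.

<frame>
[38;2;47;18;47m[48;2;44;16;44m🬂[38;2;47;18;47m[48;2;44;16;44m🬂[38;2;47;18;47m[48;2;44;16;44m🬂[38;2;47;18;47m[48;2;44;16;44m🬂[38;2;47;18;47m[48;2;44;16;44m🬂[38;2;47;18;47m[48;2;44;16;44m🬂[38;2;47;18;47m[48;2;44;16;44m🬂[38;2;47;18;47m[48;2;44;16;44m🬂[38;2;47;18;47m[48;2;44;16;44m🬂[38;2;47;18;47m[48;2;44;16;44m🬂[38;2;47;18;47m[48;2;44;16;44m🬂[38;2;47;18;47m[48;2;44;16;44m🬂[0m
[38;2;40;15;42m[48;2;37;15;40m🬎[38;2;40;15;42m[48;2;37;15;40m🬎[38;2;40;15;42m[48;2;37;15;40m🬎[38;2;40;15;42m[48;2;37;15;40m🬎[38;2;40;15;42m[48;2;37;15;40m🬎[38;2;40;15;42m[48;2;37;15;40m🬎[38;2;40;15;42m[48;2;37;15;40m🬎[38;2;40;15;42m[48;2;37;15;40m🬎[38;2;40;15;42m[48;2;37;15;40m🬎[38;2;40;15;42m[48;2;37;15;40m🬎[38;2;40;15;42m[48;2;37;15;40m🬎[38;2;40;15;42m[48;2;37;15;40m🬎[0m
[38;2;36;14;39m[48;2;33;13;37m🬂[38;2;36;14;39m[48;2;33;13;37m🬂[38;2;36;14;39m[48;2;33;13;37m🬂[38;2;36;14;39m[48;2;33;13;37m🬂[38;2;34;13;38m[48;2;87;12;25m🬝[38;2;255;121;144m[48;2;80;16;35m🬇[38;2;164;34;56m[48;2;58;12;30m🬋[38;2;119;17;33m[48;2;35;13;38m🬱[38;2;36;14;39m[48;2;33;13;37m🬂[38;2;36;14;39m[48;2;33;13;37m🬂[38;2;36;14;39m[48;2;33;13;37m🬂[38;2;36;14;39m[48;2;33;13;37m🬂[0m
[38;2;29;12;34m[48;2;26;11;33m🬎[38;2;29;12;34m[48;2;26;11;33m🬎[38;2;29;12;34m[48;2;26;11;33m🬎[38;2;29;12;34m[48;2;26;11;33m🬎[38;2;114;16;32m[48;2;27;11;33m🬉[38;2;29;12;34m[48;2;117;18;34m🬉[38;2;29;12;34m[48;2;73;10;20m🬎[38;2;159;39;59m[48;2;62;11;26m🬘[38;2;29;12;34m[48;2;26;11;33m🬎[38;2;29;12;34m[48;2;26;11;33m🬎[38;2;29;12;34m[48;2;26;11;33m🬎[38;2;29;12;34m[48;2;26;11;33m🬎[0m
[38;2;25;10;32m[48;2;22;9;29m🬂[38;2;25;10;32m[48;2;22;9;29m🬂[38;2;25;10;32m[48;2;22;9;29m🬂[38;2;25;10;32m[48;2;22;9;29m🬂[38;2;25;10;32m[48;2;22;9;29m🬂[38;2;155;26;47m[48;2;22;9;30m🬁[38;2;209;73;96m[48;2;22;9;29m🬂[38;2;25;10;32m[48;2;22;9;29m🬂[38;2;25;10;32m[48;2;22;9;29m🬂[38;2;25;10;32m[48;2;22;9;29m🬂[38;2;25;10;32m[48;2;22;9;29m🬂[38;2;25;10;32m[48;2;22;9;29m🬂[0m
[38;2;19;9;28m[48;2;16;8;26m🬂[38;2;19;9;28m[48;2;16;8;26m🬂[38;2;19;9;28m[48;2;16;8;26m🬂[38;2;19;9;28m[48;2;16;8;26m🬂[38;2;19;9;28m[48;2;16;8;26m🬂[38;2;19;9;28m[48;2;16;8;26m🬂[38;2;19;9;28m[48;2;16;8;26m🬂[38;2;19;9;28m[48;2;16;8;26m🬂[38;2;19;9;28m[48;2;16;8;26m🬂[38;2;19;9;28m[48;2;16;8;26m🬂[38;2;19;9;28m[48;2;16;8;26m🬂[38;2;19;9;28m[48;2;16;8;26m🬂[0m
</frame>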